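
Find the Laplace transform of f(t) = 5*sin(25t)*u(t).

Standard pair: sin(wt)*u(t) <-> w/(s^2+w^2)
With w = 25: L{5*sin(25t)*u(t)} = 125/(s^2+625)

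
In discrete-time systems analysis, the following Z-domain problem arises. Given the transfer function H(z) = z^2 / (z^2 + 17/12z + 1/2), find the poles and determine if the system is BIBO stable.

Poles are roots of the denominator: z^2 + 17/12z + 1/2 = 0.
Quadratic formula: z = [-(17/12) +/- sqrt((17/12)^2 - 4*(1/2))] / 2
Discriminant = 289/144 - 2 = 1/144; sqrt = 1/12.
z = (-17/12 +/- 1/12) / 2 => z = -2/3 or z = -3/4.
|p1| = 2/3, |p2| = 3/4.
For BIBO stability, all poles must lie inside the unit circle (|p| < 1).
System is STABLE since both |p| < 1.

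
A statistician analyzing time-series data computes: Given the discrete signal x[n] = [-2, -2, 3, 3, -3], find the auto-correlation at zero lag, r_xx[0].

The auto-correlation at zero lag r_xx[0] equals the signal energy.
r_xx[0] = sum of x[n]^2 = (-2)^2 + (-2)^2 + 3^2 + 3^2 + (-3)^2
= 4 + 4 + 9 + 9 + 9 = 35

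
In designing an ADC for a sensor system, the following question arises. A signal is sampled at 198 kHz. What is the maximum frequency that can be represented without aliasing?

The maximum frequency that can be represented without aliasing
is the Nyquist frequency: f_max = f_s / 2 = 198 kHz / 2 = 99 kHz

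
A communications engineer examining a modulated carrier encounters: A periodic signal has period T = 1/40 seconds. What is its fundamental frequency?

The fundamental frequency is the reciprocal of the period.
f = 1/T = 1/(1/40) = 40 Hz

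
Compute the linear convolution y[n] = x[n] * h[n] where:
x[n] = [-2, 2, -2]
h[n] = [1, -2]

y[n] = sum_k x[k]*h[n-k]. Output length = len(x) + len(h) - 1 = 3 + 2 - 1 = 4.
y[0] = -2*1 = -2
y[1] = 2*1 + -2*-2 = 6
y[2] = -2*1 + 2*-2 = -6
y[3] = -2*-2 = 4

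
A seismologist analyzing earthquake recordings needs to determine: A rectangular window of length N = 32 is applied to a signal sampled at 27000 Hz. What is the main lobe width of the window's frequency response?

For a rectangular window of length N,
the main lobe width in frequency is 2*f_s/N.
= 2*27000/32 = 3375/2 Hz
This determines the minimum frequency separation for resolving two sinusoids.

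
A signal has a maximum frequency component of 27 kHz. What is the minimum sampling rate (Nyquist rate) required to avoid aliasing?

By the Nyquist-Shannon sampling theorem,
the minimum sampling rate (Nyquist rate) must be at least 2 * f_max.
Nyquist rate = 2 * 27 kHz = 54 kHz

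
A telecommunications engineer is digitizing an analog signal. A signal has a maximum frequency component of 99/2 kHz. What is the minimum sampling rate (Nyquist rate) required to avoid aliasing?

By the Nyquist-Shannon sampling theorem,
the minimum sampling rate (Nyquist rate) must be at least 2 * f_max.
Nyquist rate = 2 * 99/2 kHz = 99 kHz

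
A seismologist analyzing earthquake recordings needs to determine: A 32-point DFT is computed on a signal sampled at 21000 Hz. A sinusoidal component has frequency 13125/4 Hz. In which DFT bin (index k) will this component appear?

DFT frequency resolution = f_s/N = 21000/32 = 2625/4 Hz
Bin index k = f_signal / resolution = 13125/4 / 2625/4 = 5
The signal frequency 13125/4 Hz falls in DFT bin k = 5.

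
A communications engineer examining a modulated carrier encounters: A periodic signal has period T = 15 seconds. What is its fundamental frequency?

The fundamental frequency is the reciprocal of the period.
f = 1/T = 1/(15) = 1/15 Hz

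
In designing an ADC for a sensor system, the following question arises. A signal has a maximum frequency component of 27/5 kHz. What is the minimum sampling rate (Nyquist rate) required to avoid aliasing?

By the Nyquist-Shannon sampling theorem,
the minimum sampling rate (Nyquist rate) must be at least 2 * f_max.
Nyquist rate = 2 * 27/5 kHz = 54/5 kHz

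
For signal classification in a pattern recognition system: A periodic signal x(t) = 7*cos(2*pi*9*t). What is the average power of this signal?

Average power of A*cos(wt) is A^2/2.
P = 7^2 / 2 = 49/2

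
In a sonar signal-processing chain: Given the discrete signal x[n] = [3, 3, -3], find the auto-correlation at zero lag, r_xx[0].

The auto-correlation at zero lag r_xx[0] equals the signal energy.
r_xx[0] = sum of x[n]^2 = 3^2 + 3^2 + (-3)^2
= 9 + 9 + 9 = 27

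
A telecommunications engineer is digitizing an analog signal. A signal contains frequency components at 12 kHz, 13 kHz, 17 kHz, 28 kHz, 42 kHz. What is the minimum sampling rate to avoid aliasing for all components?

The highest frequency component is f_max = 42 kHz.
Nyquist rate = 2 * f_max = 2 * 42 kHz = 84 kHz.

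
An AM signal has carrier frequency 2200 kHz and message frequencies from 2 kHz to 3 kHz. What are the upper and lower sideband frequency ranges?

Upper sideband (USB) = fc + [fm_low, fm_high] = 2200 + [2, 3] = [2202, 2203] kHz
Lower sideband (LSB) = fc - [fm_high, fm_low] = 2200 - [3, 2] = [2197, 2198] kHz
Total occupied spectrum: 2197 kHz to 2203 kHz (plus carrier at 2200 kHz)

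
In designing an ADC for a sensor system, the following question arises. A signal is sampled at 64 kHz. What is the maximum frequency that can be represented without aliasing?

The maximum frequency that can be represented without aliasing
is the Nyquist frequency: f_max = f_s / 2 = 64 kHz / 2 = 32 kHz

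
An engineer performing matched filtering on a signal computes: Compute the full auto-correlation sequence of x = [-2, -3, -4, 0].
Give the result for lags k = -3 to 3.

r_xx[k] = sum_m x[m]*x[m+k], indexed from 0, for k = -3 to 3:
  r_xx[-3] = x[3]*x[0] = 0
  r_xx[-2] = x[2]*x[0] + x[3]*x[1] = 8
  r_xx[-1] = x[1]*x[0] + x[2]*x[1] + x[3]*x[2] = 18
  r_xx[0] = x[0]*x[0] + x[1]*x[1] + x[2]*x[2] + x[3]*x[3] = 29
  r_xx[1] = x[0]*x[1] + x[1]*x[2] + x[2]*x[3] = 18
  r_xx[2] = x[0]*x[2] + x[1]*x[3] = 8
  r_xx[3] = x[0]*x[3] = 0
r_xx = [0, 8, 18, 29, 18, 8, 0]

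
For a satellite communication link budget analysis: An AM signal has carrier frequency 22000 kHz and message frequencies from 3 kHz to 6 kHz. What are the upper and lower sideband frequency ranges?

Upper sideband (USB) = fc + [fm_low, fm_high] = 22000 + [3, 6] = [22003, 22006] kHz
Lower sideband (LSB) = fc - [fm_high, fm_low] = 22000 - [6, 3] = [21994, 21997] kHz
Total occupied spectrum: 21994 kHz to 22006 kHz (plus carrier at 22000 kHz)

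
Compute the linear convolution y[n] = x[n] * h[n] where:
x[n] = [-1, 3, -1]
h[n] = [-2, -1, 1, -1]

y[n] = sum_k x[k]*h[n-k]. Output length = len(x) + len(h) - 1 = 3 + 4 - 1 = 6.
y[0] = -1*-2 = 2
y[1] = 3*-2 + -1*-1 = -5
y[2] = -1*-2 + 3*-1 + -1*1 = -2
y[3] = -1*-1 + 3*1 + -1*-1 = 5
y[4] = -1*1 + 3*-1 = -4
y[5] = -1*-1 = 1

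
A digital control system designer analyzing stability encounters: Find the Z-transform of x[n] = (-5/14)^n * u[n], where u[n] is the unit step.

The Z-transform of a^n * u[n] is z/(z-a) for |z| > |a|.
Here a = -5/14, so X(z) = z/(z - (-5/14)) = 14z/(14z + 5)
ROC: |z| > 5/14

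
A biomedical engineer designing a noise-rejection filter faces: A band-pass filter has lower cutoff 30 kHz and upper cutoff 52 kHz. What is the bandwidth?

Bandwidth = f_high - f_low
= 52 kHz - 30 kHz = 22 kHz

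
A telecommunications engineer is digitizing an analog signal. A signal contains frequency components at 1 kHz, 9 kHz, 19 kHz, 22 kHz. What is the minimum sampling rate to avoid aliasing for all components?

The highest frequency component is f_max = 22 kHz.
Nyquist rate = 2 * f_max = 2 * 22 kHz = 44 kHz.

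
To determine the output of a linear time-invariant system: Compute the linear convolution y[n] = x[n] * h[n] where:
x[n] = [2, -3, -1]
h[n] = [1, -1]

y[n] = sum_k x[k]*h[n-k]. Output length = len(x) + len(h) - 1 = 3 + 2 - 1 = 4.
y[0] = 2*1 = 2
y[1] = -3*1 + 2*-1 = -5
y[2] = -1*1 + -3*-1 = 2
y[3] = -1*-1 = 1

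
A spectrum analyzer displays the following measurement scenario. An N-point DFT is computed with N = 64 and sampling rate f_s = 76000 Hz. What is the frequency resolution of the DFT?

DFT frequency resolution = f_s / N
= 76000 / 64 = 2375/2 Hz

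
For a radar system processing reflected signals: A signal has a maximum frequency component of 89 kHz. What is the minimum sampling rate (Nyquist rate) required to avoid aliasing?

By the Nyquist-Shannon sampling theorem,
the minimum sampling rate (Nyquist rate) must be at least 2 * f_max.
Nyquist rate = 2 * 89 kHz = 178 kHz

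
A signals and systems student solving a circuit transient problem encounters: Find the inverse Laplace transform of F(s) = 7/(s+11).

Standard pair: k/(s+a) <-> k*e^(-at)*u(t)
With k=7, a=11: f(t) = 7*e^(-11t)*u(t)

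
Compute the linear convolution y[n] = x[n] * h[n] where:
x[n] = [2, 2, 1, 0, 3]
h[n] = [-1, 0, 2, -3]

y[n] = sum_k x[k]*h[n-k]. Output length = len(x) + len(h) - 1 = 5 + 4 - 1 = 8.
y[0] = 2*-1 = -2
y[1] = 2*-1 + 2*0 = -2
y[2] = 1*-1 + 2*0 + 2*2 = 3
y[3] = 0*-1 + 1*0 + 2*2 + 2*-3 = -2
y[4] = 3*-1 + 0*0 + 1*2 + 2*-3 = -7
y[5] = 3*0 + 0*2 + 1*-3 = -3
y[6] = 3*2 + 0*-3 = 6
y[7] = 3*-3 = -9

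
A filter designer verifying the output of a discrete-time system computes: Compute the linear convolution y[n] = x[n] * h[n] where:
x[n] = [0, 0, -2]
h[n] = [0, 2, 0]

y[n] = sum_k x[k]*h[n-k]. Output length = len(x) + len(h) - 1 = 3 + 3 - 1 = 5.
y[0] = 0*0 = 0
y[1] = 0*0 + 0*2 = 0
y[2] = -2*0 + 0*2 + 0*0 = 0
y[3] = -2*2 + 0*0 = -4
y[4] = -2*0 = 0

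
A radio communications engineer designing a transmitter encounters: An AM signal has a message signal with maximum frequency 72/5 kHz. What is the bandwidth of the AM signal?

In AM (double-sideband), the bandwidth is twice the message frequency.
BW = 2 * f_m = 2 * 72/5 kHz = 144/5 kHz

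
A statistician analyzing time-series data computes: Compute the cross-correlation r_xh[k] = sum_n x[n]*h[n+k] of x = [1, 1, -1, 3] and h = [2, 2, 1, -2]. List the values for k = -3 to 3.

Both sequences indexed from 0 and zero outside their support.
Lags with overlap: k = -3 to 3.
  r_xh[-3] = x[3]*h[0] = 6
  r_xh[-2] = x[2]*h[0] + x[3]*h[1] = 4
  r_xh[-1] = x[1]*h[0] + x[2]*h[1] + x[3]*h[2] = 3
  r_xh[0] = x[0]*h[0] + x[1]*h[1] + x[2]*h[2] + x[3]*h[3] = -3
  r_xh[1] = x[0]*h[1] + x[1]*h[2] + x[2]*h[3] = 5
  r_xh[2] = x[0]*h[2] + x[1]*h[3] = -1
  r_xh[3] = x[0]*h[3] = -2
r_xh = [6, 4, 3, -3, 5, -1, -2] (for k = -3, ..., 3)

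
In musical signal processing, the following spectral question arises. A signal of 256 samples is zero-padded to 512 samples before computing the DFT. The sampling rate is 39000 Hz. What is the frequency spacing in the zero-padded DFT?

Original DFT: N = 256, resolution = f_s/N = 39000/256 = 4875/32 Hz
Zero-padded DFT: N = 512, resolution = f_s/N = 39000/512 = 4875/64 Hz
Zero-padding interpolates the spectrum (finer frequency grid)
but does NOT improve the true spectral resolution (ability to resolve close frequencies).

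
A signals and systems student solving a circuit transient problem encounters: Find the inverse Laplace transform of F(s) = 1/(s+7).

Standard pair: k/(s+a) <-> k*e^(-at)*u(t)
With k=1, a=7: f(t) = e^(-7t)*u(t)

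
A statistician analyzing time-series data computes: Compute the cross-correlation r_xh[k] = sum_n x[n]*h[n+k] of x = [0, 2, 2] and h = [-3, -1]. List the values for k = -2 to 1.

Both sequences indexed from 0 and zero outside their support.
Lags with overlap: k = -2 to 1.
  r_xh[-2] = x[2]*h[0] = -6
  r_xh[-1] = x[1]*h[0] + x[2]*h[1] = -8
  r_xh[0] = x[0]*h[0] + x[1]*h[1] = -2
  r_xh[1] = x[0]*h[1] = 0
r_xh = [-6, -8, -2, 0] (for k = -2, ..., 1)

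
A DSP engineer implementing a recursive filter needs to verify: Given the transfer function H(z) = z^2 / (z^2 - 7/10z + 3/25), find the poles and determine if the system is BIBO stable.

Poles are roots of the denominator: z^2 - 7/10z + 3/25 = 0.
Quadratic formula: z = [-(-7/10) +/- sqrt((-7/10)^2 - 4*(3/25))] / 2
Discriminant = 49/100 - 12/25 = 1/100; sqrt = 1/10.
z = (7/10 +/- 1/10) / 2 => z = 2/5 or z = 3/10.
|p1| = 3/10, |p2| = 2/5.
For BIBO stability, all poles must lie inside the unit circle (|p| < 1).
System is STABLE since both |p| < 1.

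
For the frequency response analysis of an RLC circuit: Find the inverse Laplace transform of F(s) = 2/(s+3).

Standard pair: k/(s+a) <-> k*e^(-at)*u(t)
With k=2, a=3: f(t) = 2*e^(-3t)*u(t)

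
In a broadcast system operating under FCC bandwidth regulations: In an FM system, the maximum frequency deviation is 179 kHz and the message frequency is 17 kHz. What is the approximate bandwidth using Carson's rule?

Carson's rule: BW = 2*(delta_f + f_m)
= 2*(179 + 17) kHz = 392 kHz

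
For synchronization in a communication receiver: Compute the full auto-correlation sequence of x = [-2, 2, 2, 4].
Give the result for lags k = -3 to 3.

r_xx[k] = sum_m x[m]*x[m+k], indexed from 0, for k = -3 to 3:
  r_xx[-3] = x[3]*x[0] = -8
  r_xx[-2] = x[2]*x[0] + x[3]*x[1] = 4
  r_xx[-1] = x[1]*x[0] + x[2]*x[1] + x[3]*x[2] = 8
  r_xx[0] = x[0]*x[0] + x[1]*x[1] + x[2]*x[2] + x[3]*x[3] = 28
  r_xx[1] = x[0]*x[1] + x[1]*x[2] + x[2]*x[3] = 8
  r_xx[2] = x[0]*x[2] + x[1]*x[3] = 4
  r_xx[3] = x[0]*x[3] = -8
r_xx = [-8, 4, 8, 28, 8, 4, -8]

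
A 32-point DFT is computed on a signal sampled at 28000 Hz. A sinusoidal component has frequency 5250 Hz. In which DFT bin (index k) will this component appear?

DFT frequency resolution = f_s/N = 28000/32 = 875 Hz
Bin index k = f_signal / resolution = 5250 / 875 = 6
The signal frequency 5250 Hz falls in DFT bin k = 6.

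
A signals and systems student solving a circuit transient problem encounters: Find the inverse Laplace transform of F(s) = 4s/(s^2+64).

Standard pair: s/(s^2+w^2) <-> cos(wt)*u(t)
With k=4, w=8: f(t) = 4*cos(8t)*u(t)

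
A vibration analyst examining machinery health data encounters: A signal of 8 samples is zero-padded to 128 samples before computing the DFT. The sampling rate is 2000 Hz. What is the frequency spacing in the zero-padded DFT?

Original DFT: N = 8, resolution = f_s/N = 2000/8 = 250 Hz
Zero-padded DFT: N = 128, resolution = f_s/N = 2000/128 = 125/8 Hz
Zero-padding interpolates the spectrum (finer frequency grid)
but does NOT improve the true spectral resolution (ability to resolve close frequencies).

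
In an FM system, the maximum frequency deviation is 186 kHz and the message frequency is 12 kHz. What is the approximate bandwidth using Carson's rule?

Carson's rule: BW = 2*(delta_f + f_m)
= 2*(186 + 12) kHz = 396 kHz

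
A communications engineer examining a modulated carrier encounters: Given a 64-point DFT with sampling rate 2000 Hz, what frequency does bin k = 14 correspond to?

The frequency of DFT bin k is: f_k = k * f_s / N
f_14 = 14 * 2000 / 64 = 875/2 Hz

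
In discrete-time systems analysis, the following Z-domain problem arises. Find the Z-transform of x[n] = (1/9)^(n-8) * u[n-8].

Time-shifting property: if X(z) = Z{x[n]}, then Z{x[n-d]} = z^(-d) * X(z)
X(z) = z/(z - 1/9) for x[n] = (1/9)^n * u[n]
Z{x[n-8]} = z^(-8) * z/(z - 1/9) = z^(-7)/(z - 1/9)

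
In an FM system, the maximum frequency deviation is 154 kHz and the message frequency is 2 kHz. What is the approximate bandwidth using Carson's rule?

Carson's rule: BW = 2*(delta_f + f_m)
= 2*(154 + 2) kHz = 312 kHz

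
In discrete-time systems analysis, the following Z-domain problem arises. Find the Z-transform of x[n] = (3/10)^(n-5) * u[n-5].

Time-shifting property: if X(z) = Z{x[n]}, then Z{x[n-d]} = z^(-d) * X(z)
X(z) = z/(z - 3/10) for x[n] = (3/10)^n * u[n]
Z{x[n-5]} = z^(-5) * z/(z - 3/10) = z^(-4)/(z - 3/10)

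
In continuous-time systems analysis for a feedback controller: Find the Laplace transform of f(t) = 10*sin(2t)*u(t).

Standard pair: sin(wt)*u(t) <-> w/(s^2+w^2)
With w = 2: L{10*sin(2t)*u(t)} = 20/(s^2+4)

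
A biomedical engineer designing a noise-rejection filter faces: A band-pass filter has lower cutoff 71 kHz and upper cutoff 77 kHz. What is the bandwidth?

Bandwidth = f_high - f_low
= 77 kHz - 71 kHz = 6 kHz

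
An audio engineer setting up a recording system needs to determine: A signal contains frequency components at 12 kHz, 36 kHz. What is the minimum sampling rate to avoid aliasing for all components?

The highest frequency component is f_max = 36 kHz.
Nyquist rate = 2 * f_max = 2 * 36 kHz = 72 kHz.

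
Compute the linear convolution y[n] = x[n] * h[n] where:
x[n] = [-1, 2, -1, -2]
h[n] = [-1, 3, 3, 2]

y[n] = sum_k x[k]*h[n-k]. Output length = len(x) + len(h) - 1 = 4 + 4 - 1 = 7.
y[0] = -1*-1 = 1
y[1] = 2*-1 + -1*3 = -5
y[2] = -1*-1 + 2*3 + -1*3 = 4
y[3] = -2*-1 + -1*3 + 2*3 + -1*2 = 3
y[4] = -2*3 + -1*3 + 2*2 = -5
y[5] = -2*3 + -1*2 = -8
y[6] = -2*2 = -4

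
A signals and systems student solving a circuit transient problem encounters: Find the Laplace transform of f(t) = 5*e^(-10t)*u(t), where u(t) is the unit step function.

Standard Laplace transform pair:
e^(-at)*u(t) <-> 1/(s+a)
With a = 10: L{5*e^(-10t)*u(t)} = 5/(s+10), ROC: Re(s) > -10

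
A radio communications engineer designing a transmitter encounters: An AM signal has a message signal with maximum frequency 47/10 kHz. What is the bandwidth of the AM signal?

In AM (double-sideband), the bandwidth is twice the message frequency.
BW = 2 * f_m = 2 * 47/10 kHz = 47/5 kHz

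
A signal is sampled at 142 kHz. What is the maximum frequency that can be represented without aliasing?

The maximum frequency that can be represented without aliasing
is the Nyquist frequency: f_max = f_s / 2 = 142 kHz / 2 = 71 kHz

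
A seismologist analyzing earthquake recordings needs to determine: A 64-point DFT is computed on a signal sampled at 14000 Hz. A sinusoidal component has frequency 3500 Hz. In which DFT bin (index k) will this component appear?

DFT frequency resolution = f_s/N = 14000/64 = 875/4 Hz
Bin index k = f_signal / resolution = 3500 / 875/4 = 16
The signal frequency 3500 Hz falls in DFT bin k = 16.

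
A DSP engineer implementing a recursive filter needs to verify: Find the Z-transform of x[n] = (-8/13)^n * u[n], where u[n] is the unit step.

The Z-transform of a^n * u[n] is z/(z-a) for |z| > |a|.
Here a = -8/13, so X(z) = z/(z - (-8/13)) = 13z/(13z + 8)
ROC: |z| > 8/13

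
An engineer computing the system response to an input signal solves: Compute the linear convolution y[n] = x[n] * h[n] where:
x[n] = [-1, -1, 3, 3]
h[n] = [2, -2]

y[n] = sum_k x[k]*h[n-k]. Output length = len(x) + len(h) - 1 = 4 + 2 - 1 = 5.
y[0] = -1*2 = -2
y[1] = -1*2 + -1*-2 = 0
y[2] = 3*2 + -1*-2 = 8
y[3] = 3*2 + 3*-2 = 0
y[4] = 3*-2 = -6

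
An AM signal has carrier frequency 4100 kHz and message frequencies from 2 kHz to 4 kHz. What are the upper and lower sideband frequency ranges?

Upper sideband (USB) = fc + [fm_low, fm_high] = 4100 + [2, 4] = [4102, 4104] kHz
Lower sideband (LSB) = fc - [fm_high, fm_low] = 4100 - [4, 2] = [4096, 4098] kHz
Total occupied spectrum: 4096 kHz to 4104 kHz (plus carrier at 4100 kHz)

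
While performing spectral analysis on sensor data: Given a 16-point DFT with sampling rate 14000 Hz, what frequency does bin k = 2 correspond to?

The frequency of DFT bin k is: f_k = k * f_s / N
f_2 = 2 * 14000 / 16 = 1750 Hz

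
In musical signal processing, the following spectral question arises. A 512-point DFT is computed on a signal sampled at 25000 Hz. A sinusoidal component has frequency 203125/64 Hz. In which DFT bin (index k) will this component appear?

DFT frequency resolution = f_s/N = 25000/512 = 3125/64 Hz
Bin index k = f_signal / resolution = 203125/64 / 3125/64 = 65
The signal frequency 203125/64 Hz falls in DFT bin k = 65.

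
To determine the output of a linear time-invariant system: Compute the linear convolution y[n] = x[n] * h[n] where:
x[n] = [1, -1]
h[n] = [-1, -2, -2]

y[n] = sum_k x[k]*h[n-k]. Output length = len(x) + len(h) - 1 = 2 + 3 - 1 = 4.
y[0] = 1*-1 = -1
y[1] = -1*-1 + 1*-2 = -1
y[2] = -1*-2 + 1*-2 = 0
y[3] = -1*-2 = 2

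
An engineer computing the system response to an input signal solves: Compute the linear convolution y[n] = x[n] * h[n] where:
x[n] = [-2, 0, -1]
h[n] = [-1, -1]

y[n] = sum_k x[k]*h[n-k]. Output length = len(x) + len(h) - 1 = 3 + 2 - 1 = 4.
y[0] = -2*-1 = 2
y[1] = 0*-1 + -2*-1 = 2
y[2] = -1*-1 + 0*-1 = 1
y[3] = -1*-1 = 1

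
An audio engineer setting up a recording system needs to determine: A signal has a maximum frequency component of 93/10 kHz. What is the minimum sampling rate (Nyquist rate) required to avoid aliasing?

By the Nyquist-Shannon sampling theorem,
the minimum sampling rate (Nyquist rate) must be at least 2 * f_max.
Nyquist rate = 2 * 93/10 kHz = 93/5 kHz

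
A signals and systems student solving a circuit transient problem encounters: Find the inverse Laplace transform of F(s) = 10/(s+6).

Standard pair: k/(s+a) <-> k*e^(-at)*u(t)
With k=10, a=6: f(t) = 10*e^(-6t)*u(t)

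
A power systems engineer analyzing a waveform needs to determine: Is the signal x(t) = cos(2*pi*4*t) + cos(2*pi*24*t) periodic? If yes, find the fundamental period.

f1 = 4 Hz, f2 = 24 Hz
Period T1 = 1/4, T2 = 1/24
Ratio T1/T2 = 24/4, which is rational.
The signal is periodic with fundamental period T = 1/GCD(4,24) = 1/4 s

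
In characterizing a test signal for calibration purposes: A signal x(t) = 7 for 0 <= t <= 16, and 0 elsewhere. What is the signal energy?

Energy = integral of |x(t)|^2 dt over the signal duration
= 7^2 * 16 = 49 * 16 = 784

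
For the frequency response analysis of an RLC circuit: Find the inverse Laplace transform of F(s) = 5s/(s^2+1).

Standard pair: s/(s^2+w^2) <-> cos(wt)*u(t)
With k=5, w=1: f(t) = 5*cos(t)*u(t)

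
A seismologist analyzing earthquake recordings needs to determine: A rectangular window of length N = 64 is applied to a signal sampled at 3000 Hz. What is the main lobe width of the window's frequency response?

For a rectangular window of length N,
the main lobe width in frequency is 2*f_s/N.
= 2*3000/64 = 375/4 Hz
This determines the minimum frequency separation for resolving two sinusoids.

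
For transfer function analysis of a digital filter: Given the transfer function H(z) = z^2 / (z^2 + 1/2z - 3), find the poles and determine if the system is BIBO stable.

Poles are roots of the denominator: z^2 + 1/2z - 3 = 0.
Quadratic formula: z = [-(1/2) +/- sqrt((1/2)^2 - 4*(-3))] / 2
Discriminant = 1/4 + 12 = 49/4; sqrt = 7/2.
z = (-1/2 +/- 7/2) / 2 => z = 3/2 or z = -2.
|p1| = 3/2, |p2| = 2.
For BIBO stability, all poles must lie inside the unit circle (|p| < 1).
System is UNSTABLE since at least one |p| >= 1.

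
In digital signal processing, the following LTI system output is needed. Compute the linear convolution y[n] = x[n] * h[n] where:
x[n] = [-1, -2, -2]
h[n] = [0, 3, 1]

y[n] = sum_k x[k]*h[n-k]. Output length = len(x) + len(h) - 1 = 3 + 3 - 1 = 5.
y[0] = -1*0 = 0
y[1] = -2*0 + -1*3 = -3
y[2] = -2*0 + -2*3 + -1*1 = -7
y[3] = -2*3 + -2*1 = -8
y[4] = -2*1 = -2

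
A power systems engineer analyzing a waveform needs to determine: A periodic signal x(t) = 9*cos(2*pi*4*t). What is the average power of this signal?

Average power of A*cos(wt) is A^2/2.
P = 9^2 / 2 = 81/2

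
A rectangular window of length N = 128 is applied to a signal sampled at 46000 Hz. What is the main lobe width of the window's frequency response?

For a rectangular window of length N,
the main lobe width in frequency is 2*f_s/N.
= 2*46000/128 = 2875/4 Hz
This determines the minimum frequency separation for resolving two sinusoids.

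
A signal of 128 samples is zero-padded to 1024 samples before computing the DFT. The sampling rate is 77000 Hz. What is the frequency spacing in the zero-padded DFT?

Original DFT: N = 128, resolution = f_s/N = 77000/128 = 9625/16 Hz
Zero-padded DFT: N = 1024, resolution = f_s/N = 77000/1024 = 9625/128 Hz
Zero-padding interpolates the spectrum (finer frequency grid)
but does NOT improve the true spectral resolution (ability to resolve close frequencies).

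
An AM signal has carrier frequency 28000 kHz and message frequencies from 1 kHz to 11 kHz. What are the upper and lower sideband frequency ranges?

Upper sideband (USB) = fc + [fm_low, fm_high] = 28000 + [1, 11] = [28001, 28011] kHz
Lower sideband (LSB) = fc - [fm_high, fm_low] = 28000 - [11, 1] = [27989, 27999] kHz
Total occupied spectrum: 27989 kHz to 28011 kHz (plus carrier at 28000 kHz)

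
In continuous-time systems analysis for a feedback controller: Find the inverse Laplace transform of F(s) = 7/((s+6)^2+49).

Standard pair: w/((s+a)^2+w^2) <-> e^(-at)*sin(wt)*u(t)
With a=6, w=7: f(t) = e^(-6t)*sin(7t)*u(t)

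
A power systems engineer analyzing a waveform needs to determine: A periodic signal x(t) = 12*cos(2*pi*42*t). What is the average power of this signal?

Average power of A*cos(wt) is A^2/2.
P = 12^2 / 2 = 144/2 = 72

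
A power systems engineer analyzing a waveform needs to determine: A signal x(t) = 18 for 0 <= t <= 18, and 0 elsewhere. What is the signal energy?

Energy = integral of |x(t)|^2 dt over the signal duration
= 18^2 * 18 = 324 * 18 = 5832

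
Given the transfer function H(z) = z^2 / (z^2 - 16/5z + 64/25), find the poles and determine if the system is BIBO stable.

Poles are roots of the denominator: z^2 - 16/5z + 64/25 = 0.
Quadratic formula: z = [-(-16/5) +/- sqrt((-16/5)^2 - 4*(64/25))] / 2
Discriminant = 256/25 - 256/25 = 0; sqrt = 0.
z = (16/5 +/- 0) / 2 = 8/5 (repeated root).
|p1| = 8/5, |p2| = 8/5.
For BIBO stability, all poles must lie inside the unit circle (|p| < 1).
System is UNSTABLE since at least one |p| >= 1.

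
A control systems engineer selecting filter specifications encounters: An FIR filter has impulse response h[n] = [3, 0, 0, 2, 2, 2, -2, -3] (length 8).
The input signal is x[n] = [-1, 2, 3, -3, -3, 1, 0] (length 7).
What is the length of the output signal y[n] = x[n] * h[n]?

For linear convolution, the output length is:
len(y) = len(x) + len(h) - 1 = 7 + 8 - 1 = 14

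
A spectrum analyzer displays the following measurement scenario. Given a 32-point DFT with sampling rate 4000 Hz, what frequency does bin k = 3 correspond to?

The frequency of DFT bin k is: f_k = k * f_s / N
f_3 = 3 * 4000 / 32 = 375 Hz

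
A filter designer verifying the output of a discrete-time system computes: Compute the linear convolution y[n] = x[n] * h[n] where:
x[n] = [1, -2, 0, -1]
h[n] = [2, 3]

y[n] = sum_k x[k]*h[n-k]. Output length = len(x) + len(h) - 1 = 4 + 2 - 1 = 5.
y[0] = 1*2 = 2
y[1] = -2*2 + 1*3 = -1
y[2] = 0*2 + -2*3 = -6
y[3] = -1*2 + 0*3 = -2
y[4] = -1*3 = -3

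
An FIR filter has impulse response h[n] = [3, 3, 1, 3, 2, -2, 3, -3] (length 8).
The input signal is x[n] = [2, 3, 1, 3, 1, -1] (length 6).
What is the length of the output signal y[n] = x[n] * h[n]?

For linear convolution, the output length is:
len(y) = len(x) + len(h) - 1 = 6 + 8 - 1 = 13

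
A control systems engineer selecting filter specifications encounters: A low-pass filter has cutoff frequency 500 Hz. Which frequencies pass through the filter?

A low-pass filter passes all frequencies below the cutoff frequency 500 Hz and attenuates higher frequencies.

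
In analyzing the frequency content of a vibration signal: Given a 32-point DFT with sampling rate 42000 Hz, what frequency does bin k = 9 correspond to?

The frequency of DFT bin k is: f_k = k * f_s / N
f_9 = 9 * 42000 / 32 = 23625/2 Hz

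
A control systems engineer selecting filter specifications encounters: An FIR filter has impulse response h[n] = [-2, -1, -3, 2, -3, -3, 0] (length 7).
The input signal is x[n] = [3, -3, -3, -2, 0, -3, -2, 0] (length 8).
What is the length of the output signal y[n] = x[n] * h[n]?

For linear convolution, the output length is:
len(y) = len(x) + len(h) - 1 = 8 + 7 - 1 = 14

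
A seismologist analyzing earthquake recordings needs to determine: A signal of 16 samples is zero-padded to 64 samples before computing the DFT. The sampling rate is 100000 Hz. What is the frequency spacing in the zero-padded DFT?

Original DFT: N = 16, resolution = f_s/N = 100000/16 = 6250 Hz
Zero-padded DFT: N = 64, resolution = f_s/N = 100000/64 = 3125/2 Hz
Zero-padding interpolates the spectrum (finer frequency grid)
but does NOT improve the true spectral resolution (ability to resolve close frequencies).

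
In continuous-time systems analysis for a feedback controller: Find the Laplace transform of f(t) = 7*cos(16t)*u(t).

Standard pair: cos(wt)*u(t) <-> s/(s^2+w^2)
With w = 16: L{7*cos(16t)*u(t)} = 7s/(s^2+256)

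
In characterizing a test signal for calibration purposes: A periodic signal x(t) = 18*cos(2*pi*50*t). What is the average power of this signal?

Average power of A*cos(wt) is A^2/2.
P = 18^2 / 2 = 324/2 = 162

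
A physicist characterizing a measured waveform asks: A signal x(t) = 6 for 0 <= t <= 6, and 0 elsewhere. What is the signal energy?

Energy = integral of |x(t)|^2 dt over the signal duration
= 6^2 * 6 = 36 * 6 = 216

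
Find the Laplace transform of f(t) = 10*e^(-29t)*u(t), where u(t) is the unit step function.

Standard Laplace transform pair:
e^(-at)*u(t) <-> 1/(s+a)
With a = 29: L{10*e^(-29t)*u(t)} = 10/(s+29), ROC: Re(s) > -29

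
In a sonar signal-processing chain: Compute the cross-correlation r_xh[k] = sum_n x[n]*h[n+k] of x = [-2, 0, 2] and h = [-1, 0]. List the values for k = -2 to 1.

Both sequences indexed from 0 and zero outside their support.
Lags with overlap: k = -2 to 1.
  r_xh[-2] = x[2]*h[0] = -2
  r_xh[-1] = x[1]*h[0] + x[2]*h[1] = 0
  r_xh[0] = x[0]*h[0] + x[1]*h[1] = 2
  r_xh[1] = x[0]*h[1] = 0
r_xh = [-2, 0, 2, 0] (for k = -2, ..., 1)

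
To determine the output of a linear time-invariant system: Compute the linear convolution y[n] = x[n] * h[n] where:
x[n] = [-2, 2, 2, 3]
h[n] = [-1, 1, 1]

y[n] = sum_k x[k]*h[n-k]. Output length = len(x) + len(h) - 1 = 4 + 3 - 1 = 6.
y[0] = -2*-1 = 2
y[1] = 2*-1 + -2*1 = -4
y[2] = 2*-1 + 2*1 + -2*1 = -2
y[3] = 3*-1 + 2*1 + 2*1 = 1
y[4] = 3*1 + 2*1 = 5
y[5] = 3*1 = 3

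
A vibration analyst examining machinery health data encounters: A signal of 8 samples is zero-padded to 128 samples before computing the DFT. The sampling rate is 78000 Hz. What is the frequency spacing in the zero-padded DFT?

Original DFT: N = 8, resolution = f_s/N = 78000/8 = 9750 Hz
Zero-padded DFT: N = 128, resolution = f_s/N = 78000/128 = 4875/8 Hz
Zero-padding interpolates the spectrum (finer frequency grid)
but does NOT improve the true spectral resolution (ability to resolve close frequencies).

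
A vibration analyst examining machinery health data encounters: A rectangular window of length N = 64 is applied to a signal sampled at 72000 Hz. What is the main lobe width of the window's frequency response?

For a rectangular window of length N,
the main lobe width in frequency is 2*f_s/N.
= 2*72000/64 = 2250 Hz
This determines the minimum frequency separation for resolving two sinusoids.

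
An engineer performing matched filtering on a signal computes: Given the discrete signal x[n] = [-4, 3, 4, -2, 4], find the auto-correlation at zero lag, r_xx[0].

The auto-correlation at zero lag r_xx[0] equals the signal energy.
r_xx[0] = sum of x[n]^2 = (-4)^2 + 3^2 + 4^2 + (-2)^2 + 4^2
= 16 + 9 + 16 + 4 + 16 = 61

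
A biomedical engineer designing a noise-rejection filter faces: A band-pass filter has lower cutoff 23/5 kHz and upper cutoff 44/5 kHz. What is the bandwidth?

Bandwidth = f_high - f_low
= 44/5 kHz - 23/5 kHz = 21/5 kHz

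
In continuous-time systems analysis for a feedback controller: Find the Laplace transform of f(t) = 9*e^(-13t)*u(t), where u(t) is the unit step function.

Standard Laplace transform pair:
e^(-at)*u(t) <-> 1/(s+a)
With a = 13: L{9*e^(-13t)*u(t)} = 9/(s+13), ROC: Re(s) > -13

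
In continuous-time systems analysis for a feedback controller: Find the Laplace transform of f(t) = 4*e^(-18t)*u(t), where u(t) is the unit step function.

Standard Laplace transform pair:
e^(-at)*u(t) <-> 1/(s+a)
With a = 18: L{4*e^(-18t)*u(t)} = 4/(s+18), ROC: Re(s) > -18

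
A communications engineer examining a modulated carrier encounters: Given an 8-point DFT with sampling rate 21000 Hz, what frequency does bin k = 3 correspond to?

The frequency of DFT bin k is: f_k = k * f_s / N
f_3 = 3 * 21000 / 8 = 7875 Hz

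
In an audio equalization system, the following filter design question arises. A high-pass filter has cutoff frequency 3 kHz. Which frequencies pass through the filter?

A high-pass filter passes all frequencies above the cutoff frequency 3 kHz and attenuates lower frequencies.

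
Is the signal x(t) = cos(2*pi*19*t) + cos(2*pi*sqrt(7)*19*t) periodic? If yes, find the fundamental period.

f1 = 19 Hz, f2 = 19*sqrt(7) Hz
Ratio f2/f1 = sqrt(7), which is irrational.
Since the frequency ratio is irrational, no common period exists.
The signal is not periodic.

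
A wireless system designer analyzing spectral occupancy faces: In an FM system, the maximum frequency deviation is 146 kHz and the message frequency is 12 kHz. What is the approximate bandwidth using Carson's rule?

Carson's rule: BW = 2*(delta_f + f_m)
= 2*(146 + 12) kHz = 316 kHz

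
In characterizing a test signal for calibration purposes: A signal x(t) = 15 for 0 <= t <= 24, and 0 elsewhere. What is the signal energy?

Energy = integral of |x(t)|^2 dt over the signal duration
= 15^2 * 24 = 225 * 24 = 5400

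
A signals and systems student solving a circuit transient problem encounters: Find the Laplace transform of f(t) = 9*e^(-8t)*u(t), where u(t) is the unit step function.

Standard Laplace transform pair:
e^(-at)*u(t) <-> 1/(s+a)
With a = 8: L{9*e^(-8t)*u(t)} = 9/(s+8), ROC: Re(s) > -8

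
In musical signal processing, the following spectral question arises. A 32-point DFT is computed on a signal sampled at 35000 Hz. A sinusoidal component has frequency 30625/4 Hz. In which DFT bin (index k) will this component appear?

DFT frequency resolution = f_s/N = 35000/32 = 4375/4 Hz
Bin index k = f_signal / resolution = 30625/4 / 4375/4 = 7
The signal frequency 30625/4 Hz falls in DFT bin k = 7.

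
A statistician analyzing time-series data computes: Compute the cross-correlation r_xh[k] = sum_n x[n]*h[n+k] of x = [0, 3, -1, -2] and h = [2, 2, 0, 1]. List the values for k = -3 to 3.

Both sequences indexed from 0 and zero outside their support.
Lags with overlap: k = -3 to 3.
  r_xh[-3] = x[3]*h[0] = -4
  r_xh[-2] = x[2]*h[0] + x[3]*h[1] = -6
  r_xh[-1] = x[1]*h[0] + x[2]*h[1] + x[3]*h[2] = 4
  r_xh[0] = x[0]*h[0] + x[1]*h[1] + x[2]*h[2] + x[3]*h[3] = 4
  r_xh[1] = x[0]*h[1] + x[1]*h[2] + x[2]*h[3] = -1
  r_xh[2] = x[0]*h[2] + x[1]*h[3] = 3
  r_xh[3] = x[0]*h[3] = 0
r_xh = [-4, -6, 4, 4, -1, 3, 0] (for k = -3, ..., 3)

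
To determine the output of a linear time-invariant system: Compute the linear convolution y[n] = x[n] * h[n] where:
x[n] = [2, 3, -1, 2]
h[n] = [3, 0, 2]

y[n] = sum_k x[k]*h[n-k]. Output length = len(x) + len(h) - 1 = 4 + 3 - 1 = 6.
y[0] = 2*3 = 6
y[1] = 3*3 + 2*0 = 9
y[2] = -1*3 + 3*0 + 2*2 = 1
y[3] = 2*3 + -1*0 + 3*2 = 12
y[4] = 2*0 + -1*2 = -2
y[5] = 2*2 = 4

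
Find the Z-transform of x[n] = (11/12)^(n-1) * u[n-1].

Time-shifting property: if X(z) = Z{x[n]}, then Z{x[n-d]} = z^(-d) * X(z)
X(z) = z/(z - 11/12) for x[n] = (11/12)^n * u[n]
Z{x[n-1]} = z^(-1) * z/(z - 11/12) = 1/(z - 11/12)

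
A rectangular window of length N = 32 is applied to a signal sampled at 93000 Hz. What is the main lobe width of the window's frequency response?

For a rectangular window of length N,
the main lobe width in frequency is 2*f_s/N.
= 2*93000/32 = 11625/2 Hz
This determines the minimum frequency separation for resolving two sinusoids.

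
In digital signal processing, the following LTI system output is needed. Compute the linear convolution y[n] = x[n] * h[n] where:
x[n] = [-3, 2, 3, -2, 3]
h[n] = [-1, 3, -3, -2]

y[n] = sum_k x[k]*h[n-k]. Output length = len(x) + len(h) - 1 = 5 + 4 - 1 = 8.
y[0] = -3*-1 = 3
y[1] = 2*-1 + -3*3 = -11
y[2] = 3*-1 + 2*3 + -3*-3 = 12
y[3] = -2*-1 + 3*3 + 2*-3 + -3*-2 = 11
y[4] = 3*-1 + -2*3 + 3*-3 + 2*-2 = -22
y[5] = 3*3 + -2*-3 + 3*-2 = 9
y[6] = 3*-3 + -2*-2 = -5
y[7] = 3*-2 = -6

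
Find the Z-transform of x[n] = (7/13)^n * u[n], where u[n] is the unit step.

The Z-transform of a^n * u[n] is z/(z-a) for |z| > |a|.
Here a = 7/13, so X(z) = z/(z - (7/13)) = 13z/(13z - 7)
ROC: |z| > 7/13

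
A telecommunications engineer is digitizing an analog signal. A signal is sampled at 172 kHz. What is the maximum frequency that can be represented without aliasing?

The maximum frequency that can be represented without aliasing
is the Nyquist frequency: f_max = f_s / 2 = 172 kHz / 2 = 86 kHz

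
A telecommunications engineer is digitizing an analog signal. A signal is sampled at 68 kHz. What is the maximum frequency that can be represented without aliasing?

The maximum frequency that can be represented without aliasing
is the Nyquist frequency: f_max = f_s / 2 = 68 kHz / 2 = 34 kHz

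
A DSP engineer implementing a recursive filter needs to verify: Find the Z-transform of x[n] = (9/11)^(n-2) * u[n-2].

Time-shifting property: if X(z) = Z{x[n]}, then Z{x[n-d]} = z^(-d) * X(z)
X(z) = z/(z - 9/11) for x[n] = (9/11)^n * u[n]
Z{x[n-2]} = z^(-2) * z/(z - 9/11) = z^(-1)/(z - 9/11)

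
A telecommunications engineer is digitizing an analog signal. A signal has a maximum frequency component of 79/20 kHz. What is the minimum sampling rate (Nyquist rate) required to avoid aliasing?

By the Nyquist-Shannon sampling theorem,
the minimum sampling rate (Nyquist rate) must be at least 2 * f_max.
Nyquist rate = 2 * 79/20 kHz = 79/10 kHz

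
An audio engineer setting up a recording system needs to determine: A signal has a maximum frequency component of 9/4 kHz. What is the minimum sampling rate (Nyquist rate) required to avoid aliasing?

By the Nyquist-Shannon sampling theorem,
the minimum sampling rate (Nyquist rate) must be at least 2 * f_max.
Nyquist rate = 2 * 9/4 kHz = 9/2 kHz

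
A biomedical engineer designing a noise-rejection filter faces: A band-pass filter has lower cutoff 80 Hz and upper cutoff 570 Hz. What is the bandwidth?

Bandwidth = f_high - f_low
= 570 Hz - 80 Hz = 490 Hz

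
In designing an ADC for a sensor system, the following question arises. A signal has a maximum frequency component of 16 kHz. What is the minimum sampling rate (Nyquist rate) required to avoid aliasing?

By the Nyquist-Shannon sampling theorem,
the minimum sampling rate (Nyquist rate) must be at least 2 * f_max.
Nyquist rate = 2 * 16 kHz = 32 kHz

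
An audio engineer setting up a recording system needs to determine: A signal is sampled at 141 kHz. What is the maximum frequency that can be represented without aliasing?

The maximum frequency that can be represented without aliasing
is the Nyquist frequency: f_max = f_s / 2 = 141 kHz / 2 = 141/2 kHz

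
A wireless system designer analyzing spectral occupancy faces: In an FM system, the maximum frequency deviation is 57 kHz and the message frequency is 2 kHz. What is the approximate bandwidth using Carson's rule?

Carson's rule: BW = 2*(delta_f + f_m)
= 2*(57 + 2) kHz = 118 kHz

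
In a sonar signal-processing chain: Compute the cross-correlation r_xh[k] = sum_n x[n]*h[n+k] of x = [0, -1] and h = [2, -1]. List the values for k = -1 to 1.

Both sequences indexed from 0 and zero outside their support.
Lags with overlap: k = -1 to 1.
  r_xh[-1] = x[1]*h[0] = -2
  r_xh[0] = x[0]*h[0] + x[1]*h[1] = 1
  r_xh[1] = x[0]*h[1] = 0
r_xh = [-2, 1, 0] (for k = -1, ..., 1)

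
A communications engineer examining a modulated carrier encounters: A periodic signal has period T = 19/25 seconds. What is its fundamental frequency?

The fundamental frequency is the reciprocal of the period.
f = 1/T = 1/(19/25) = 25/19 Hz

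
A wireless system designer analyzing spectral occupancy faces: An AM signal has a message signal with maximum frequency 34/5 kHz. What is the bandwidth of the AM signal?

In AM (double-sideband), the bandwidth is twice the message frequency.
BW = 2 * f_m = 2 * 34/5 kHz = 68/5 kHz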